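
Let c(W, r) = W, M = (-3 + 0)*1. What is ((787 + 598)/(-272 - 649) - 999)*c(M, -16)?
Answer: 921464/307 ≈ 3001.5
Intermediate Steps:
M = -3 (M = -3*1 = -3)
((787 + 598)/(-272 - 649) - 999)*c(M, -16) = ((787 + 598)/(-272 - 649) - 999)*(-3) = (1385/(-921) - 999)*(-3) = (1385*(-1/921) - 999)*(-3) = (-1385/921 - 999)*(-3) = -921464/921*(-3) = 921464/307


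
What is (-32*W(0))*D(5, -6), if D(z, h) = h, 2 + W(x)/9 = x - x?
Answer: -3456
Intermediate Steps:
W(x) = -18 (W(x) = -18 + 9*(x - x) = -18 + 9*0 = -18 + 0 = -18)
(-32*W(0))*D(5, -6) = -32*(-18)*(-6) = 576*(-6) = -3456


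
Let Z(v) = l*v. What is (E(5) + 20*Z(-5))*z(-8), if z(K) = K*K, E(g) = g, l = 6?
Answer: -38080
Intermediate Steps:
z(K) = K**2
Z(v) = 6*v
(E(5) + 20*Z(-5))*z(-8) = (5 + 20*(6*(-5)))*(-8)**2 = (5 + 20*(-30))*64 = (5 - 600)*64 = -595*64 = -38080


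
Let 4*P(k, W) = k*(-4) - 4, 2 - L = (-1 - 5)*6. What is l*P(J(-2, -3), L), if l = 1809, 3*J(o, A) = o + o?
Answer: 603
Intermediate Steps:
L = 38 (L = 2 - (-1 - 5)*6 = 2 - (-6)*6 = 2 - 1*(-36) = 2 + 36 = 38)
J(o, A) = 2*o/3 (J(o, A) = (o + o)/3 = (2*o)/3 = 2*o/3)
P(k, W) = -1 - k (P(k, W) = (k*(-4) - 4)/4 = (-4*k - 4)/4 = (-4 - 4*k)/4 = -1 - k)
l*P(J(-2, -3), L) = 1809*(-1 - 2*(-2)/3) = 1809*(-1 - 1*(-4/3)) = 1809*(-1 + 4/3) = 1809*(⅓) = 603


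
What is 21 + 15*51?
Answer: 786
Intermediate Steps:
21 + 15*51 = 21 + 765 = 786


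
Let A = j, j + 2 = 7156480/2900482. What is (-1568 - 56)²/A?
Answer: 1912415403808/338879 ≈ 5.6434e+6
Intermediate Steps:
j = 677758/1450241 (j = -2 + 7156480/2900482 = -2 + 7156480*(1/2900482) = -2 + 3578240/1450241 = 677758/1450241 ≈ 0.46734)
A = 677758/1450241 ≈ 0.46734
(-1568 - 56)²/A = (-1568 - 56)²/(677758/1450241) = (-1624)²*(1450241/677758) = 2637376*(1450241/677758) = 1912415403808/338879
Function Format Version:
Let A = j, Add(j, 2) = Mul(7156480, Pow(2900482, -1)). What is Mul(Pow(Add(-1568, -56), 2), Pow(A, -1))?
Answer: Rational(1912415403808, 338879) ≈ 5.6434e+6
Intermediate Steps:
j = Rational(677758, 1450241) (j = Add(-2, Mul(7156480, Pow(2900482, -1))) = Add(-2, Mul(7156480, Rational(1, 2900482))) = Add(-2, Rational(3578240, 1450241)) = Rational(677758, 1450241) ≈ 0.46734)
A = Rational(677758, 1450241) ≈ 0.46734
Mul(Pow(Add(-1568, -56), 2), Pow(A, -1)) = Mul(Pow(Add(-1568, -56), 2), Pow(Rational(677758, 1450241), -1)) = Mul(Pow(-1624, 2), Rational(1450241, 677758)) = Mul(2637376, Rational(1450241, 677758)) = Rational(1912415403808, 338879)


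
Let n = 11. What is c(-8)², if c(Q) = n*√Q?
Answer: -968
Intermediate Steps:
c(Q) = 11*√Q
c(-8)² = (11*√(-8))² = (11*(2*I*√2))² = (22*I*√2)² = -968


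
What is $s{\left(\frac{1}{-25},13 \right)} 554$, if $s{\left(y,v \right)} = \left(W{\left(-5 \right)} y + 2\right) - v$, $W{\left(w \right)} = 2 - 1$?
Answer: $- \frac{152904}{25} \approx -6116.2$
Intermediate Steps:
$W{\left(w \right)} = 1$
$s{\left(y,v \right)} = 2 + y - v$ ($s{\left(y,v \right)} = \left(1 y + 2\right) - v = \left(y + 2\right) - v = \left(2 + y\right) - v = 2 + y - v$)
$s{\left(\frac{1}{-25},13 \right)} 554 = \left(2 + \frac{1}{-25} - 13\right) 554 = \left(2 - \frac{1}{25} - 13\right) 554 = \left(- \frac{276}{25}\right) 554 = - \frac{152904}{25}$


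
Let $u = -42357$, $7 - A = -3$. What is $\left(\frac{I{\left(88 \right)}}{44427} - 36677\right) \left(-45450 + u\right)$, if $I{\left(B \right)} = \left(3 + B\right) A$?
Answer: $\frac{47692318458461}{14809} \approx 3.2205 \cdot 10^{9}$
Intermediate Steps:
$A = 10$ ($A = 7 - -3 = 7 + 3 = 10$)
$I{\left(B \right)} = 30 + 10 B$ ($I{\left(B \right)} = \left(3 + B\right) 10 = 30 + 10 B$)
$\left(\frac{I{\left(88 \right)}}{44427} - 36677\right) \left(-45450 + u\right) = \left(\frac{30 + 10 \cdot 88}{44427} - 36677\right) \left(-45450 - 42357\right) = \left(\left(30 + 880\right) \frac{1}{44427} - 36677\right) \left(-87807\right) = \left(910 \cdot \frac{1}{44427} - 36677\right) \left(-87807\right) = \left(\frac{910}{44427} - 36677\right) \left(-87807\right) = \left(- \frac{1629448169}{44427}\right) \left(-87807\right) = \frac{47692318458461}{14809}$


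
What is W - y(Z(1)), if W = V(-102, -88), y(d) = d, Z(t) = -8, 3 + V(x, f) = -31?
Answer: -26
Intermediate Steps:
V(x, f) = -34 (V(x, f) = -3 - 31 = -34)
W = -34
W - y(Z(1)) = -34 - 1*(-8) = -34 + 8 = -26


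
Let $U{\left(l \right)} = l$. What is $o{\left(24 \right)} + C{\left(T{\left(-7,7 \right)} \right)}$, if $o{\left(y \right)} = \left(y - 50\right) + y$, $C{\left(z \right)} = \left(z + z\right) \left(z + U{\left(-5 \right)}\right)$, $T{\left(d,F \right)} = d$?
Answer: $166$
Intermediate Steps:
$C{\left(z \right)} = 2 z \left(-5 + z\right)$ ($C{\left(z \right)} = \left(z + z\right) \left(z - 5\right) = 2 z \left(-5 + z\right)$)
$o{\left(y \right)} = -50 + 2 y$ ($o{\left(y \right)} = \left(-50 + y\right) + y = -50 + 2 y$)
$o{\left(24 \right)} + C{\left(T{\left(-7,7 \right)} \right)} = \left(-50 + 2 \cdot 24\right) + 2 \left(-7\right) \left(-5 - 7\right) = \left(-50 + 48\right) + 2 \left(-7\right) \left(-12\right) = -2 + 168 = 166$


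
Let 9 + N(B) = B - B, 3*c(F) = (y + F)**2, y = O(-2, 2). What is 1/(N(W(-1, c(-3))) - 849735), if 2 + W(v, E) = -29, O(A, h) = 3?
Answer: -1/849744 ≈ -1.1768e-6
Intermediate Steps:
y = 3
c(F) = (3 + F)**2/3
W(v, E) = -31 (W(v, E) = -2 - 29 = -31)
N(B) = -9 (N(B) = -9 + (B - B) = -9 + 0 = -9)
1/(N(W(-1, c(-3))) - 849735) = 1/(-9 - 849735) = 1/(-849744) = -1/849744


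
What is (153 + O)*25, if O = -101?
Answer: 1300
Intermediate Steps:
(153 + O)*25 = (153 - 101)*25 = 52*25 = 1300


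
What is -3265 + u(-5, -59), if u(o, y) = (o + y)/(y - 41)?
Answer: -81609/25 ≈ -3264.4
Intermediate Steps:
u(o, y) = (o + y)/(-41 + y)
-3265 + u(-5, -59) = -3265 + (-5 - 59)/(-41 - 59) = -3265 - 64/(-100) = -3265 - 1/100*(-64) = -3265 + 16/25 = -81609/25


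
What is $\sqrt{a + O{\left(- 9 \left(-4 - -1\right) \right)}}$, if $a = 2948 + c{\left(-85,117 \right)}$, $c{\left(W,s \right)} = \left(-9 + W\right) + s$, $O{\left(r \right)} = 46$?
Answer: $\sqrt{3017} \approx 54.927$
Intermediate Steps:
$c{\left(W,s \right)} = -9 + W + s$
$a = 2971$ ($a = 2948 - -23 = 2948 + 23 = 2971$)
$\sqrt{a + O{\left(- 9 \left(-4 - -1\right) \right)}} = \sqrt{2971 + 46} = \sqrt{3017}$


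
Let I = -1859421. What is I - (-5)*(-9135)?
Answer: -1905096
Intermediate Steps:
I - (-5)*(-9135) = -1859421 - (-5)*(-9135) = -1859421 - 1*45675 = -1859421 - 45675 = -1905096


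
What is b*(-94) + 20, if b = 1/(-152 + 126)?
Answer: 307/13 ≈ 23.615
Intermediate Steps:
b = -1/26 (b = 1/(-26) = -1/26 ≈ -0.038462)
b*(-94) + 20 = -1/26*(-94) + 20 = 47/13 + 20 = 307/13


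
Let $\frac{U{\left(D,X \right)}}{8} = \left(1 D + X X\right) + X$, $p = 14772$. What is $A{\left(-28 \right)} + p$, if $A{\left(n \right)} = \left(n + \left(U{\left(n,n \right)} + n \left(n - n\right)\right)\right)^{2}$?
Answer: $33608388$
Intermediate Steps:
$U{\left(D,X \right)} = 8 D + 8 X + 8 X^{2}$ ($U{\left(D,X \right)} = 8 \left(\left(1 D + X X\right) + X\right) = 8 \left(\left(D + X^{2}\right) + X\right) = 8 \left(D + X + X^{2}\right) = 8 D + 8 X + 8 X^{2}$)
$A{\left(n \right)} = \left(8 n^{2} + 17 n\right)^{2}$ ($A{\left(n \right)} = \left(n + \left(\left(8 n + 8 n + 8 n^{2}\right) + n \left(n - n\right)\right)\right)^{2} = \left(n + \left(\left(8 n^{2} + 16 n\right) + n 0\right)\right)^{2} = \left(n + \left(\left(8 n^{2} + 16 n\right) + 0\right)\right)^{2} = \left(n + \left(8 n^{2} + 16 n\right)\right)^{2} = \left(8 n^{2} + 17 n\right)^{2}$)
$A{\left(-28 \right)} + p = \left(-28\right)^{2} \left(17 + 8 \left(-28\right)\right)^{2} + 14772 = 784 \left(17 - 224\right)^{2} + 14772 = 784 \left(-207\right)^{2} + 14772 = 784 \cdot 42849 + 14772 = 33593616 + 14772 = 33608388$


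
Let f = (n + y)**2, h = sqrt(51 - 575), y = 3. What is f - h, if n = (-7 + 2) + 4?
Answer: 4 - 2*I*sqrt(131) ≈ 4.0 - 22.891*I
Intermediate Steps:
h = 2*I*sqrt(131) (h = sqrt(-524) = 2*I*sqrt(131) ≈ 22.891*I)
n = -1 (n = -5 + 4 = -1)
f = 4 (f = (-1 + 3)**2 = 2**2 = 4)
f - h = 4 - 2*I*sqrt(131)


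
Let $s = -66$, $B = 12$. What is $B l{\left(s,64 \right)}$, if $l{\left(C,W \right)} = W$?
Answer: $768$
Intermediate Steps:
$B l{\left(s,64 \right)} = 12 \cdot 64 = 768$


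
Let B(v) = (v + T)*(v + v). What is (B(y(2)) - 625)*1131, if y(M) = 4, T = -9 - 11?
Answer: -851643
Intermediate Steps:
T = -20
B(v) = 2*v*(-20 + v) (B(v) = (v - 20)*(v + v) = (-20 + v)*(2*v) = 2*v*(-20 + v))
(B(y(2)) - 625)*1131 = (2*4*(-20 + 4) - 625)*1131 = (2*4*(-16) - 625)*1131 = (-128 - 625)*1131 = -753*1131 = -851643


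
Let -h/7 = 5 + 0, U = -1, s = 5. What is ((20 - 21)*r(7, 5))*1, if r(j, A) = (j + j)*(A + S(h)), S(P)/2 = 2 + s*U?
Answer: 14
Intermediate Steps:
h = -35 (h = -7*(5 + 0) = -7*5 = -35)
S(P) = -6 (S(P) = 2*(2 + 5*(-1)) = 2*(2 - 5) = 2*(-3) = -6)
r(j, A) = 2*j*(-6 + A) (r(j, A) = (j + j)*(A - 6) = (2*j)*(-6 + A) = 2*j*(-6 + A))
((20 - 21)*r(7, 5))*1 = ((20 - 21)*(2*7*(-6 + 5)))*1 = -2*7*(-1)*1 = -1*(-14)*1 = 14*1 = 14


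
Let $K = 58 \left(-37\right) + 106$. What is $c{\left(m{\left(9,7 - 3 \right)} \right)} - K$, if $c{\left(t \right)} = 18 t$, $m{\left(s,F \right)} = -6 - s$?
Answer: $1770$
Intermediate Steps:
$K = -2040$ ($K = -2146 + 106 = -2040$)
$c{\left(m{\left(9,7 - 3 \right)} \right)} - K = 18 \left(-6 - 9\right) - -2040 = 18 \left(-6 - 9\right) + 2040 = 18 \left(-15\right) + 2040 = -270 + 2040 = 1770$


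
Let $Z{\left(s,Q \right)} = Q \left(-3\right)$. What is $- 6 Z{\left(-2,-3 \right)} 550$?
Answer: $-29700$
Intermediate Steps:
$Z{\left(s,Q \right)} = - 3 Q$
$- 6 Z{\left(-2,-3 \right)} 550 = - 6 \left(\left(-3\right) \left(-3\right)\right) 550 = \left(-6\right) 9 \cdot 550 = \left(-54\right) 550 = -29700$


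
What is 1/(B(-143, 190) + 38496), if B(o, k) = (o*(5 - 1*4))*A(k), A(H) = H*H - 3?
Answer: -1/5123375 ≈ -1.9518e-7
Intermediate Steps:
A(H) = -3 + H² (A(H) = H² - 3 = -3 + H²)
B(o, k) = o*(-3 + k²) (B(o, k) = (o*(5 - 1*4))*(-3 + k²) = (o*(5 - 4))*(-3 + k²) = (o*1)*(-3 + k²) = o*(-3 + k²))
1/(B(-143, 190) + 38496) = 1/(-143*(-3 + 190²) + 38496) = 1/(-143*(-3 + 36100) + 38496) = 1/(-143*36097 + 38496) = 1/(-5161871 + 38496) = 1/(-5123375) = -1/5123375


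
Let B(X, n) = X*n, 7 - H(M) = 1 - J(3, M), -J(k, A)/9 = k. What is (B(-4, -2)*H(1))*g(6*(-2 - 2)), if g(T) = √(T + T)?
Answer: -672*I*√3 ≈ -1163.9*I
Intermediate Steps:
J(k, A) = -9*k
g(T) = √2*√T (g(T) = √(2*T) = √2*√T)
H(M) = -21 (H(M) = 7 - (1 - (-9)*3) = 7 - (1 - 1*(-27)) = 7 - (1 + 27) = 7 - 1*28 = 7 - 28 = -21)
(B(-4, -2)*H(1))*g(6*(-2 - 2)) = (-4*(-2)*(-21))*(√2*√(6*(-2 - 2))) = (8*(-21))*(√2*√(6*(-4))) = -168*√2*√(-24) = -168*√2*2*I*√6 = -672*I*√3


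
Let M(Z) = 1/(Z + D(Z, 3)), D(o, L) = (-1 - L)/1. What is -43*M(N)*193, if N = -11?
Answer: 8299/15 ≈ 553.27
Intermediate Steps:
D(o, L) = -1 - L (D(o, L) = (-1 - L)*1 = -1 - L)
M(Z) = 1/(-4 + Z) (M(Z) = 1/(Z + (-1 - 1*3)) = 1/(Z + (-1 - 3)) = 1/(Z - 4) = 1/(-4 + Z))
-43*M(N)*193 = -43/(-4 - 11)*193 = -43/(-15)*193 = -43*(-1/15)*193 = (43/15)*193 = 8299/15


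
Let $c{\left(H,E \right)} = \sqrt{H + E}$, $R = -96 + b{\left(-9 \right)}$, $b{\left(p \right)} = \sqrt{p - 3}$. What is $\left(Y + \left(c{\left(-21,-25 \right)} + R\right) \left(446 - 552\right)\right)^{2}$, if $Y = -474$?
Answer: $4 \left(-4851 + 53 i \sqrt{46} + 106 i \sqrt{3}\right)^{2} \approx 9.2949 \cdot 10^{7} - 2.1075 \cdot 10^{7} i$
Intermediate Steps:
$b{\left(p \right)} = \sqrt{-3 + p}$
$R = -96 + 2 i \sqrt{3}$ ($R = -96 + \sqrt{-3 - 9} = -96 + \sqrt{-12} = -96 + 2 i \sqrt{3} \approx -96.0 + 3.4641 i$)
$c{\left(H,E \right)} = \sqrt{E + H}$
$\left(Y + \left(c{\left(-21,-25 \right)} + R\right) \left(446 - 552\right)\right)^{2} = \left(-474 + \left(\sqrt{-25 - 21} - \left(96 - 2 i \sqrt{3}\right)\right) \left(446 - 552\right)\right)^{2} = \left(-474 + \left(\sqrt{-46} - \left(96 - 2 i \sqrt{3}\right)\right) \left(-106\right)\right)^{2} = \left(-474 + \left(i \sqrt{46} - \left(96 - 2 i \sqrt{3}\right)\right) \left(-106\right)\right)^{2} = \left(-474 + \left(-96 + i \sqrt{46} + 2 i \sqrt{3}\right) \left(-106\right)\right)^{2} = \left(-474 - \left(-10176 + 106 i \sqrt{46} + 212 i \sqrt{3}\right)\right)^{2} = \left(9702 - 212 i \sqrt{3} - 106 i \sqrt{46}\right)^{2}$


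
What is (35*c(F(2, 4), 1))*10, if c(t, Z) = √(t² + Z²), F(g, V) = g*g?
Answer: 350*√17 ≈ 1443.1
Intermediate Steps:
F(g, V) = g²
c(t, Z) = √(Z² + t²)
(35*c(F(2, 4), 1))*10 = (35*√(1² + (2²)²))*10 = (35*√(1 + 4²))*10 = (35*√(1 + 16))*10 = (35*√17)*10 = 350*√17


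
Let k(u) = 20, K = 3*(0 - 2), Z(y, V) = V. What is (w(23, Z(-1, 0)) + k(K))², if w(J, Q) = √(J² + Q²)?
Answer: 1849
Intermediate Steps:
K = -6 (K = 3*(-2) = -6)
(w(23, Z(-1, 0)) + k(K))² = (√(23² + 0²) + 20)² = (√(529 + 0) + 20)² = (√529 + 20)² = (23 + 20)² = 43² = 1849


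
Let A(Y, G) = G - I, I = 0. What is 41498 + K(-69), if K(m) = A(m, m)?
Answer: 41429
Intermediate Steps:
A(Y, G) = G (A(Y, G) = G - 1*0 = G + 0 = G)
K(m) = m
41498 + K(-69) = 41498 - 69 = 41429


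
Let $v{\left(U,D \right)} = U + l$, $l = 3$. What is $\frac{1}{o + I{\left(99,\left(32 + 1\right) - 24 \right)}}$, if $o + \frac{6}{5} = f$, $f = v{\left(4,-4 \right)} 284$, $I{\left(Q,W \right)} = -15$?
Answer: $\frac{5}{9859} \approx 0.00050715$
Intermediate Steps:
$v{\left(U,D \right)} = 3 + U$ ($v{\left(U,D \right)} = U + 3 = 3 + U$)
$f = 1988$ ($f = \left(3 + 4\right) 284 = 7 \cdot 284 = 1988$)
$o = \frac{9934}{5}$ ($o = - \frac{6}{5} + 1988 = \frac{9934}{5} \approx 1986.8$)
$\frac{1}{o + I{\left(99,\left(32 + 1\right) - 24 \right)}} = \frac{1}{\frac{9934}{5} - 15} = \frac{1}{\frac{9859}{5}} = \frac{5}{9859}$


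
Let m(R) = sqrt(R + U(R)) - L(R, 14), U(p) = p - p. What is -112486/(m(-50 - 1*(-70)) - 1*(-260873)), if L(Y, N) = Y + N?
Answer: -29340735754/68036983901 + 224972*sqrt(5)/68036983901 ≈ -0.43124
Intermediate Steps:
U(p) = 0
L(Y, N) = N + Y
m(R) = -14 + sqrt(R) - R (m(R) = sqrt(R + 0) - (14 + R) = sqrt(R) + (-14 - R) = -14 + sqrt(R) - R)
-112486/(m(-50 - 1*(-70)) - 1*(-260873)) = -112486/((-14 + sqrt(-50 - 1*(-70)) - (-50 - 1*(-70))) - 1*(-260873)) = -112486/((-14 + sqrt(-50 + 70) - (-50 + 70)) + 260873) = -112486/((-14 + sqrt(20) - 1*20) + 260873) = -112486/((-14 + 2*sqrt(5) - 20) + 260873) = -112486/((-34 + 2*sqrt(5)) + 260873) = -112486/(260839 + 2*sqrt(5))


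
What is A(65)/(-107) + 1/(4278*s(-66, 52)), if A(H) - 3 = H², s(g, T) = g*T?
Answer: -62075901995/1570984272 ≈ -39.514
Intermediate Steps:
s(g, T) = T*g
A(H) = 3 + H²
A(65)/(-107) + 1/(4278*s(-66, 52)) = (3 + 65²)/(-107) + 1/(4278*((52*(-66)))) = (3 + 4225)*(-1/107) + (1/4278)/(-3432) = 4228*(-1/107) + (1/4278)*(-1/3432) = -4228/107 - 1/14682096 = -62075901995/1570984272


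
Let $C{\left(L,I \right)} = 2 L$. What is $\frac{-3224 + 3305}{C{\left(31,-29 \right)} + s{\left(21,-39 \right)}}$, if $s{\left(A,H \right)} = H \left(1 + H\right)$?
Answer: $\frac{81}{1544} \approx 0.052461$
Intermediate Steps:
$\frac{-3224 + 3305}{C{\left(31,-29 \right)} + s{\left(21,-39 \right)}} = \frac{-3224 + 3305}{2 \cdot 31 - 39 \left(1 - 39\right)} = \frac{81}{62 - -1482} = \frac{81}{62 + 1482} = \frac{81}{1544}$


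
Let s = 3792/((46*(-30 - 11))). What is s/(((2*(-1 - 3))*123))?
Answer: 79/38663 ≈ 0.0020433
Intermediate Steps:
s = -1896/943 (s = 3792/((46*(-41))) = 3792/(-1886) = 3792*(-1/1886) = -1896/943 ≈ -2.0106)
s/(((2*(-1 - 3))*123)) = -1896*1/(246*(-1 - 3))/943 = -1896/(943*((2*(-4))*123)) = -1896/(943*((-8*123))) = -1896/943/(-984) = -1896/943*(-1/984) = 79/38663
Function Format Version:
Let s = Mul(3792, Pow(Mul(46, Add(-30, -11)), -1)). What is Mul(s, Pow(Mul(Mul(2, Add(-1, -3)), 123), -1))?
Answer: Rational(79, 38663) ≈ 0.0020433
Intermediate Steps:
s = Rational(-1896, 943) (s = Mul(3792, Pow(Mul(46, -41), -1)) = Mul(3792, Pow(-1886, -1)) = Mul(3792, Rational(-1, 1886)) = Rational(-1896, 943) ≈ -2.0106)
Mul(s, Pow(Mul(Mul(2, Add(-1, -3)), 123), -1)) = Mul(Rational(-1896, 943), Pow(Mul(Mul(2, Add(-1, -3)), 123), -1)) = Mul(Rational(-1896, 943), Pow(Mul(Mul(2, -4), 123), -1)) = Mul(Rational(-1896, 943), Pow(Mul(-8, 123), -1)) = Mul(Rational(-1896, 943), Pow(-984, -1)) = Mul(Rational(-1896, 943), Rational(-1, 984)) = Rational(79, 38663)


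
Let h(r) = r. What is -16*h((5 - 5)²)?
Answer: 0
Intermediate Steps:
-16*h((5 - 5)²) = -16*(5 - 5)² = -16*0² = -16*0 = 0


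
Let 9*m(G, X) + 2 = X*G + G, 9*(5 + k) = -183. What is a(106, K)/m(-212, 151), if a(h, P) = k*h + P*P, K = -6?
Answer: 3974/5371 ≈ 0.73990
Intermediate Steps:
k = -76/3 (k = -5 + (⅑)*(-183) = -5 - 61/3 = -76/3 ≈ -25.333)
a(h, P) = P² - 76*h/3 (a(h, P) = -76*h/3 + P*P = -76*h/3 + P² = P² - 76*h/3)
m(G, X) = -2/9 + G/9 + G*X/9 (m(G, X) = -2/9 + (X*G + G)/9 = -2/9 + (G*X + G)/9 = -2/9 + (G + G*X)/9 = -2/9 + (G/9 + G*X/9) = -2/9 + G/9 + G*X/9)
a(106, K)/m(-212, 151) = ((-6)² - 76/3*106)/(-2/9 + (⅑)*(-212) + (⅑)*(-212)*151) = (36 - 8056/3)/(-2/9 - 212/9 - 32012/9) = -7948/(3*(-10742/3)) = -7948/3*(-3/10742) = 3974/5371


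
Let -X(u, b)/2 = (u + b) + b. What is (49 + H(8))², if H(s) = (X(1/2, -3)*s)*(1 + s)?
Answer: 707281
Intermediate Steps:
X(u, b) = -4*b - 2*u (X(u, b) = -2*((u + b) + b) = -2*((b + u) + b) = -2*(u + 2*b) = -4*b - 2*u)
H(s) = 11*s*(1 + s) (H(s) = ((-4*(-3) - 2/2)*s)*(1 + s) = ((12 - 2*½)*s)*(1 + s) = ((12 - 1)*s)*(1 + s) = (11*s)*(1 + s) = 11*s*(1 + s))
(49 + H(8))² = (49 + 11*8*(1 + 8))² = (49 + 11*8*9)² = (49 + 792)² = 841² = 707281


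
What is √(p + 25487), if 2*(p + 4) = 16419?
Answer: √134770/2 ≈ 183.56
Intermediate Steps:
p = 16411/2 (p = -4 + (½)*16419 = -4 + 16419/2 = 16411/2 ≈ 8205.5)
√(p + 25487) = √(16411/2 + 25487) = √(67385/2) = √134770/2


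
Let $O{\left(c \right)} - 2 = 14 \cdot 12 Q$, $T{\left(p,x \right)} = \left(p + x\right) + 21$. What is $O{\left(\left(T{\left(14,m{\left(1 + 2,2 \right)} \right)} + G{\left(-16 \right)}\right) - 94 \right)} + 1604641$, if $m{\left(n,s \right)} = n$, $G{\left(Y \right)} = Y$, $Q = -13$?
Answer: $1602459$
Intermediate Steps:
$T{\left(p,x \right)} = 21 + p + x$
$O{\left(c \right)} = -2182$ ($O{\left(c \right)} = 2 + 14 \cdot 12 \left(-13\right) = 2 + 168 \left(-13\right) = 2 - 2184 = -2182$)
$O{\left(\left(T{\left(14,m{\left(1 + 2,2 \right)} \right)} + G{\left(-16 \right)}\right) - 94 \right)} + 1604641 = -2182 + 1604641 = 1602459$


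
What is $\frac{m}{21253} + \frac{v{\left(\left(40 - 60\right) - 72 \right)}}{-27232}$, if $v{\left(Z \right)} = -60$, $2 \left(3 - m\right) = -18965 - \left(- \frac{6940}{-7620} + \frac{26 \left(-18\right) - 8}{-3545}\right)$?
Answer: $\frac{87656369268239}{195425397723480} \approx 0.44854$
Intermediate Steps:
$m = \frac{12812248883}{1350645}$ ($m = 3 - \frac{-18965 - \left(- \frac{6940}{-7620} + \frac{26 \left(-18\right) - 8}{-3545}\right)}{2} = 3 - \frac{-18965 - \left(\left(-6940\right) \left(- \frac{1}{7620}\right) + \left(-468 - 8\right) \left(- \frac{1}{3545}\right)\right)}{2} = 3 - \frac{-18965 - \left(\frac{347}{381} - - \frac{476}{3545}\right)}{2} = 3 - \frac{-18965 - \left(\frac{347}{381} + \frac{476}{3545}\right)}{2} = 3 - \frac{-18965 - \frac{1411471}{1350645}}{2} = 3 - - \frac{12808196948}{1350645} = 3 + \frac{12808196948}{1350645} = \frac{12812248883}{1350645} \approx 9486.0$)
$\frac{m}{21253} + \frac{v{\left(\left(40 - 60\right) - 72 \right)}}{-27232} = \frac{12812248883}{1350645 \cdot 21253} - \frac{60}{-27232} = \frac{12812248883}{1350645} \cdot \frac{1}{21253} - - \frac{15}{6808} = \frac{12812248883}{28705258185} + \frac{15}{6808} = \frac{87656369268239}{195425397723480}$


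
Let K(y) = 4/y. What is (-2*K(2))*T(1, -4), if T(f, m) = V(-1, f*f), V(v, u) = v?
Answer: 4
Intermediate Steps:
T(f, m) = -1
(-2*K(2))*T(1, -4) = -8/2*(-1) = -2*2*(-1) = -4*(-1) = 4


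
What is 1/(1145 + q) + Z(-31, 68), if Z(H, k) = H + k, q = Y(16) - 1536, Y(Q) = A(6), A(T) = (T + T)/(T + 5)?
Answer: 158682/4289 ≈ 36.997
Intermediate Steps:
A(T) = 2*T/(5 + T) (A(T) = (2*T)/(5 + T) = 2*T/(5 + T))
Y(Q) = 12/11 (Y(Q) = 2*6/(5 + 6) = 2*6/11 = 2*6*(1/11) = 12/11)
q = -16884/11 (q = 12/11 - 1536 = -16884/11 ≈ -1534.9)
1/(1145 + q) + Z(-31, 68) = 1/(1145 - 16884/11) + (-31 + 68) = 1/(-4289/11) + 37 = -11/4289 + 37 = 158682/4289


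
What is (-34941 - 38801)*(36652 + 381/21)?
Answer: -18928907722/7 ≈ -2.7041e+9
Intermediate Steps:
(-34941 - 38801)*(36652 + 381/21) = -73742*(36652 + 381*(1/21)) = -73742*(36652 + 127/7) = -73742*256691/7 = -18928907722/7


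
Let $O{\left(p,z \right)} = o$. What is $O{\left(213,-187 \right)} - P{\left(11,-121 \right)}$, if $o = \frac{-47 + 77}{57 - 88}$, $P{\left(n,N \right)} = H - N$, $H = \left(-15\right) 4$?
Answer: $- \frac{1921}{31} \approx -61.968$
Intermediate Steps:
$H = -60$
$P{\left(n,N \right)} = -60 - N$
$o = - \frac{30}{31}$ ($o = \frac{30}{-31} = 30 \left(- \frac{1}{31}\right) = - \frac{30}{31} \approx -0.96774$)
$O{\left(p,z \right)} = - \frac{30}{31}$
$O{\left(213,-187 \right)} - P{\left(11,-121 \right)} = - \frac{30}{31} - \left(-60 - -121\right) = - \frac{30}{31} - \left(-60 + 121\right) = - \frac{30}{31} - 61 = - \frac{1921}{31}$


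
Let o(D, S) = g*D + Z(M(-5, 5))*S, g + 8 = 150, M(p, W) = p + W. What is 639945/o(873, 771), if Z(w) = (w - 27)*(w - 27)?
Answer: 14221/15245 ≈ 0.93283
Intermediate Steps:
M(p, W) = W + p
g = 142 (g = -8 + 150 = 142)
Z(w) = (-27 + w)² (Z(w) = (-27 + w)*(-27 + w) = (-27 + w)²)
o(D, S) = 142*D + 729*S (o(D, S) = 142*D + (-27 + (5 - 5))²*S = 142*D + (-27 + 0)²*S = 142*D + (-27)²*S = 142*D + 729*S)
639945/o(873, 771) = 639945/(142*873 + 729*771) = 639945/(123966 + 562059) = 639945/686025 = 639945*(1/686025) = 14221/15245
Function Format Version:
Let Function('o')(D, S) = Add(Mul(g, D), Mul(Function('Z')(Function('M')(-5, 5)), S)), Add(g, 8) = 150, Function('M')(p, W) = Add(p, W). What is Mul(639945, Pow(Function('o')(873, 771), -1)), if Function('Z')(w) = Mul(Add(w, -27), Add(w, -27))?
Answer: Rational(14221, 15245) ≈ 0.93283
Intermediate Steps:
Function('M')(p, W) = Add(W, p)
g = 142 (g = Add(-8, 150) = 142)
Function('Z')(w) = Pow(Add(-27, w), 2) (Function('Z')(w) = Mul(Add(-27, w), Add(-27, w)) = Pow(Add(-27, w), 2))
Function('o')(D, S) = Add(Mul(142, D), Mul(729, S)) (Function('o')(D, S) = Add(Mul(142, D), Mul(Pow(Add(-27, Add(5, -5)), 2), S)) = Add(Mul(142, D), Mul(Pow(Add(-27, 0), 2), S)) = Add(Mul(142, D), Mul(Pow(-27, 2), S)) = Add(Mul(142, D), Mul(729, S)))
Mul(639945, Pow(Function('o')(873, 771), -1)) = Mul(639945, Pow(Add(Mul(142, 873), Mul(729, 771)), -1)) = Mul(639945, Pow(Add(123966, 562059), -1)) = Mul(639945, Pow(686025, -1)) = Mul(639945, Rational(1, 686025)) = Rational(14221, 15245)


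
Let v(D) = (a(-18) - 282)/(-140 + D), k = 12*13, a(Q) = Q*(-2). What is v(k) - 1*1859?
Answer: -14995/8 ≈ -1874.4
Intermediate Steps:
a(Q) = -2*Q
k = 156
v(D) = -246/(-140 + D) (v(D) = (-2*(-18) - 282)/(-140 + D) = (36 - 282)/(-140 + D) = -246/(-140 + D))
v(k) - 1*1859 = -246/(-140 + 156) - 1*1859 = -246/16 - 1859 = -246*1/16 - 1859 = -123/8 - 1859 = -14995/8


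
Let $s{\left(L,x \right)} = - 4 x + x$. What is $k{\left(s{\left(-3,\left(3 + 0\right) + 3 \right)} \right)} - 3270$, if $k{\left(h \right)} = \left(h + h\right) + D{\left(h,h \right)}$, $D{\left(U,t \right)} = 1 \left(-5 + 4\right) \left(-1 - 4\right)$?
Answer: $-3301$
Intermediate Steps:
$D{\left(U,t \right)} = 5$ ($D{\left(U,t \right)} = 1 \left(\left(-1\right) \left(-5\right)\right) = 1 \cdot 5 = 5$)
$s{\left(L,x \right)} = - 3 x$
$k{\left(h \right)} = 5 + 2 h$ ($k{\left(h \right)} = \left(h + h\right) + 5 = 2 h + 5 = 5 + 2 h$)
$k{\left(s{\left(-3,\left(3 + 0\right) + 3 \right)} \right)} - 3270 = \left(5 + 2 \left(- 3 \left(\left(3 + 0\right) + 3\right)\right)\right) - 3270 = \left(5 + 2 \left(- 3 \left(3 + 3\right)\right)\right) - 3270 = \left(5 + 2 \left(\left(-3\right) 6\right)\right) - 3270 = \left(5 + 2 \left(-18\right)\right) - 3270 = \left(5 - 36\right) - 3270 = -31 - 3270 = -3301$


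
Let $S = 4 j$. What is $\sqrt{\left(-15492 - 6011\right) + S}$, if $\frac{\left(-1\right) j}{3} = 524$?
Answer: $i \sqrt{27791} \approx 166.71 i$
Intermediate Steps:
$j = -1572$ ($j = \left(-3\right) 524 = -1572$)
$S = -6288$ ($S = 4 \left(-1572\right) = -6288$)
$\sqrt{\left(-15492 - 6011\right) + S} = \sqrt{\left(-15492 - 6011\right) - 6288} = \sqrt{-21503 - 6288} = \sqrt{-27791} = i \sqrt{27791}$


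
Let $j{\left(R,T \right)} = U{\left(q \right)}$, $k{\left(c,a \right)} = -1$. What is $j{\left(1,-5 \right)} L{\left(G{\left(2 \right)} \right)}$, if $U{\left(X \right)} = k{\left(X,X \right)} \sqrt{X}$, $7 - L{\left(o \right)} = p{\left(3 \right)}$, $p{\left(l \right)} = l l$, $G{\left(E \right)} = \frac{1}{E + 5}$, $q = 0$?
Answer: $0$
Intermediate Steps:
$G{\left(E \right)} = \frac{1}{5 + E}$
$p{\left(l \right)} = l^{2}$
$L{\left(o \right)} = -2$ ($L{\left(o \right)} = 7 - 3^{2} = 7 - 9 = -2$)
$U{\left(X \right)} = - \sqrt{X}$
$j{\left(R,T \right)} = 0$ ($j{\left(R,T \right)} = - \sqrt{0} = \left(-1\right) 0 = 0$)
$j{\left(1,-5 \right)} L{\left(G{\left(2 \right)} \right)} = 0 \left(-2\right) = 0$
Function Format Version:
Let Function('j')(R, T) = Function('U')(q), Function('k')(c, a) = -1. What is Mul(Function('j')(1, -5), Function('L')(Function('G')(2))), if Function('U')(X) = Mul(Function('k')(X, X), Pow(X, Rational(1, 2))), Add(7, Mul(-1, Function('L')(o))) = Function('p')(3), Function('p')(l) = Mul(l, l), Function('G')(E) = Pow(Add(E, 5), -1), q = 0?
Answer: 0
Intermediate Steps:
Function('G')(E) = Pow(Add(5, E), -1)
Function('p')(l) = Pow(l, 2)
Function('L')(o) = -2 (Function('L')(o) = Add(7, Mul(-1, Pow(3, 2))) = Add(7, Mul(-1, 9)) = Add(7, -9) = -2)
Function('U')(X) = Mul(-1, Pow(X, Rational(1, 2)))
Function('j')(R, T) = 0 (Function('j')(R, T) = Mul(-1, Pow(0, Rational(1, 2))) = Mul(-1, 0) = 0)
Mul(Function('j')(1, -5), Function('L')(Function('G')(2))) = Mul(0, -2) = 0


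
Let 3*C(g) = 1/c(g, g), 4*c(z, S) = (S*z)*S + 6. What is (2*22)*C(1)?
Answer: 176/21 ≈ 8.3810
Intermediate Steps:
c(z, S) = 3/2 + z*S**2/4 (c(z, S) = ((S*z)*S + 6)/4 = (z*S**2 + 6)/4 = (6 + z*S**2)/4 = 3/2 + z*S**2/4)
C(g) = 1/(3*(3/2 + g**3/4)) (C(g) = 1/(3*(3/2 + g*g**2/4)) = 1/(3*(3/2 + g**3/4)))
(2*22)*C(1) = (2*22)*(4/(3*(6 + 1**3))) = 44*(4/(3*(6 + 1))) = 44*((4/3)/7) = 44*((4/3)*(1/7)) = 44*(4/21) = 176/21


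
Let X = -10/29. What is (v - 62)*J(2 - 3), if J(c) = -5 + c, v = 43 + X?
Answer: 3366/29 ≈ 116.07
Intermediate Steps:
X = -10/29 (X = -10*1/29 = -10/29 ≈ -0.34483)
v = 1237/29 (v = 43 - 10/29 = 1237/29 ≈ 42.655)
(v - 62)*J(2 - 3) = (1237/29 - 62)*(-5 + (2 - 3)) = -561*(-5 - 1)/29 = -561/29*(-6) = 3366/29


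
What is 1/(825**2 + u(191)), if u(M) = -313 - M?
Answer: 1/680121 ≈ 1.4703e-6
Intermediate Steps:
1/(825**2 + u(191)) = 1/(825**2 + (-313 - 1*191)) = 1/(680625 + (-313 - 191)) = 1/(680625 - 504) = 1/680121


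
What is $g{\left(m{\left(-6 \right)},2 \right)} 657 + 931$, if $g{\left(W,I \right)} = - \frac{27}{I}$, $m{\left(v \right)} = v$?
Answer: $- \frac{15877}{2} \approx -7938.5$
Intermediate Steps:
$g{\left(m{\left(-6 \right)},2 \right)} 657 + 931 = - \frac{27}{2} \cdot 657 + 931 = \left(-27\right) \frac{1}{2} \cdot 657 + 931 = \left(- \frac{27}{2}\right) 657 + 931 = - \frac{17739}{2} + 931 = - \frac{15877}{2}$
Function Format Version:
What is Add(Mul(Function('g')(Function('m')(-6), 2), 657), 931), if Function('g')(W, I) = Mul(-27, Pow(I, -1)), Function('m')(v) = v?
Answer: Rational(-15877, 2) ≈ -7938.5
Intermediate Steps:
Add(Mul(Function('g')(Function('m')(-6), 2), 657), 931) = Add(Mul(Mul(-27, Pow(2, -1)), 657), 931) = Add(Mul(Mul(-27, Rational(1, 2)), 657), 931) = Add(Mul(Rational(-27, 2), 657), 931) = Add(Rational(-17739, 2), 931) = Rational(-15877, 2)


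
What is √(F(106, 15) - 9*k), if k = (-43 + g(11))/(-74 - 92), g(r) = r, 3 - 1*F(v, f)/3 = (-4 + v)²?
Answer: 21*I*√487459/83 ≈ 176.65*I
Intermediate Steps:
F(v, f) = 9 - 3*(-4 + v)²
k = 16/83 (k = (-43 + 11)/(-74 - 92) = -32/(-166) = -32*(-1/166) = 16/83 ≈ 0.19277)
√(F(106, 15) - 9*k) = √((9 - 3*(-4 + 106)²) - 9*16/83) = √((9 - 3*102²) - 144/83) = √((9 - 3*10404) - 144/83) = √((9 - 31212) - 144/83) = √(-31203 - 144/83) = √(-2589993/83) = 21*I*√487459/83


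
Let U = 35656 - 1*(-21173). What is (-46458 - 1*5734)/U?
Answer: -52192/56829 ≈ -0.91840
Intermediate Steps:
U = 56829 (U = 35656 + 21173 = 56829)
(-46458 - 1*5734)/U = (-46458 - 1*5734)/56829 = (-46458 - 5734)*(1/56829) = -52192*1/56829 = -52192/56829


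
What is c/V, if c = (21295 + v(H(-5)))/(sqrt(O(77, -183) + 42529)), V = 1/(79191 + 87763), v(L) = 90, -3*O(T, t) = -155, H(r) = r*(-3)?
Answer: 1785155645*sqrt(383226)/63871 ≈ 1.7302e+7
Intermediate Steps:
H(r) = -3*r
O(T, t) = 155/3 (O(T, t) = -1/3*(-155) = 155/3)
V = 1/166954 ≈ 5.9897e-6
c = 21385*sqrt(383226)/127742 (c = (21295 + 90)/(sqrt(155/3 + 42529)) = 21385/(sqrt(127742/3)) = 21385/((sqrt(383226)/3)) = 21385*(sqrt(383226)/127742) = 21385*sqrt(383226)/127742 ≈ 103.63)
c/V = (21385*sqrt(383226)/127742)/(1/166954) = (21385*sqrt(383226)/127742)*166954 = 1785155645*sqrt(383226)/63871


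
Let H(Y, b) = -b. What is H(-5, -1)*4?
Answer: 4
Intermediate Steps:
H(-5, -1)*4 = -1*(-1)*4 = 1*4 = 4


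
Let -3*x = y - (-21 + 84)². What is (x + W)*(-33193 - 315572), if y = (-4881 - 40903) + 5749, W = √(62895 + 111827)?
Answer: -5115685020 - 348765*√174722 ≈ -5.2615e+9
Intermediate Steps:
W = √174722 ≈ 418.00
y = -40035 (y = -45784 + 5749 = -40035)
x = 14668 (x = -(-40035 - (-21 + 84)²)/3 = -(-40035 - 1*63²)/3 = -(-40035 - 1*3969)/3 = -(-40035 - 3969)/3 = -⅓*(-44004) = 14668)
(x + W)*(-33193 - 315572) = (14668 + √174722)*(-33193 - 315572) = (14668 + √174722)*(-348765) = -5115685020 - 348765*√174722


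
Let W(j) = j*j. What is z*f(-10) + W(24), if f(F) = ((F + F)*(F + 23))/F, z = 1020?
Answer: 27096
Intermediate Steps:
W(j) = j²
f(F) = 46 + 2*F (f(F) = ((2*F)*(23 + F))/F = (2*F*(23 + F))/F = 46 + 2*F)
z*f(-10) + W(24) = 1020*(46 + 2*(-10)) + 24² = 1020*(46 - 20) + 576 = 1020*26 + 576 = 26520 + 576 = 27096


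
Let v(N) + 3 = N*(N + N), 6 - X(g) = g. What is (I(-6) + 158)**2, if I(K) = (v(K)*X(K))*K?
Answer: 23136100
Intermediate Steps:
X(g) = 6 - g
v(N) = -3 + 2*N**2 (v(N) = -3 + N*(N + N) = -3 + N*(2*N) = -3 + 2*N**2)
I(K) = K*(-3 + 2*K**2)*(6 - K) (I(K) = ((-3 + 2*K**2)*(6 - K))*K = K*(-3 + 2*K**2)*(6 - K))
(I(-6) + 158)**2 = (-1*(-6)*(-6 - 6)*(-3 + 2*(-6)**2) + 158)**2 = (-1*(-6)*(-12)*(-3 + 2*36) + 158)**2 = (-1*(-6)*(-12)*(-3 + 72) + 158)**2 = (-1*(-6)*(-12)*69 + 158)**2 = (-4968 + 158)**2 = (-4810)**2 = 23136100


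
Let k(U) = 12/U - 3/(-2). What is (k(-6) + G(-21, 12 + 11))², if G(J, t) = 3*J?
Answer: 16129/4 ≈ 4032.3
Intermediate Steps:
k(U) = 3/2 + 12/U (k(U) = 12/U - 3*(-½) = 12/U + 3/2 = 3/2 + 12/U)
(k(-6) + G(-21, 12 + 11))² = ((3/2 + 12/(-6)) + 3*(-21))² = ((3/2 + 12*(-⅙)) - 63)² = ((3/2 - 2) - 63)² = (-½ - 63)² = (-127/2)² = 16129/4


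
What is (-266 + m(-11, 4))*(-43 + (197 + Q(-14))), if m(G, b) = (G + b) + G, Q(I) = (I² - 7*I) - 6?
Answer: -125528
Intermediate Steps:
Q(I) = -6 + I² - 7*I
m(G, b) = b + 2*G
(-266 + m(-11, 4))*(-43 + (197 + Q(-14))) = (-266 + (4 + 2*(-11)))*(-43 + (197 + (-6 + (-14)² - 7*(-14)))) = (-266 + (4 - 22))*(-43 + (197 + (-6 + 196 + 98))) = (-266 - 18)*(-43 + (197 + 288)) = -284*(-43 + 485) = -284*442 = -125528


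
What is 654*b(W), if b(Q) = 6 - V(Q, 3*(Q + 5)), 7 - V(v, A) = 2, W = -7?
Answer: 654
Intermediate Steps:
V(v, A) = 5 (V(v, A) = 7 - 1*2 = 7 - 2 = 5)
b(Q) = 1 (b(Q) = 6 - 1*5 = 6 - 5 = 1)
654*b(W) = 654*1 = 654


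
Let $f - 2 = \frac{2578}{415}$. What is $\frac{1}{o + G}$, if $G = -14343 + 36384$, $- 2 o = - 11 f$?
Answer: $\frac{415}{9165759} \approx 4.5277 \cdot 10^{-5}$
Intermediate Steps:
$f = \frac{3408}{415}$ ($f = 2 + \frac{2578}{415} = \frac{3408}{415} \approx 8.2121$)
$o = \frac{18744}{415}$ ($o = - \frac{\left(-11\right) \frac{3408}{415}}{2} = \left(- \frac{1}{2}\right) \left(- \frac{37488}{415}\right) = \frac{18744}{415} \approx 45.166$)
$G = 22041$
$\frac{1}{o + G} = \frac{1}{\frac{18744}{415} + 22041} = \frac{1}{\frac{9165759}{415}} = \frac{415}{9165759}$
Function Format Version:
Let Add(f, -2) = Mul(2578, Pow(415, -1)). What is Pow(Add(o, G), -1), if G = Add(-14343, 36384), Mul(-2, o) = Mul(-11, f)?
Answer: Rational(415, 9165759) ≈ 4.5277e-5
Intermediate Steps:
f = Rational(3408, 415) (f = Add(2, Mul(2578, Pow(415, -1))) = Add(2, Mul(2578, Rational(1, 415))) = Add(2, Rational(2578, 415)) = Rational(3408, 415) ≈ 8.2121)
o = Rational(18744, 415) (o = Mul(Rational(-1, 2), Mul(-11, Rational(3408, 415))) = Mul(Rational(-1, 2), Rational(-37488, 415)) = Rational(18744, 415) ≈ 45.166)
G = 22041
Pow(Add(o, G), -1) = Pow(Add(Rational(18744, 415), 22041), -1) = Pow(Rational(9165759, 415), -1) = Rational(415, 9165759)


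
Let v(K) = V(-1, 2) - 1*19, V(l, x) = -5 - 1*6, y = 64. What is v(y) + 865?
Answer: 835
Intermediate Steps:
V(l, x) = -11 (V(l, x) = -5 - 6 = -11)
v(K) = -30 (v(K) = -11 - 1*19 = -11 - 19 = -30)
v(y) + 865 = -30 + 865 = 835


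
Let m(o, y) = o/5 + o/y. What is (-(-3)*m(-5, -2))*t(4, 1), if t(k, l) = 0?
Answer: 0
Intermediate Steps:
m(o, y) = o/5 + o/y (m(o, y) = o*(⅕) + o/y = o/5 + o/y)
(-(-3)*m(-5, -2))*t(4, 1) = -(-3)*((⅕)*(-5) - 5/(-2))*0 = -(-3)*(-1 - 5*(-½))*0 = -(-3)*(-1 + 5/2)*0 = -(-3)*3/2*0 = -3*(-3/2)*0 = (9/2)*0 = 0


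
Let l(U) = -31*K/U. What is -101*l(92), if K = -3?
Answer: -9393/92 ≈ -102.10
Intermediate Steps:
l(U) = 93/U (l(U) = -(-93)/U = 93/U)
-101*l(92) = -9393/92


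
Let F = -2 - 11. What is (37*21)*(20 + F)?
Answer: 5439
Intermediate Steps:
F = -13
(37*21)*(20 + F) = (37*21)*(20 - 13) = 777*7 = 5439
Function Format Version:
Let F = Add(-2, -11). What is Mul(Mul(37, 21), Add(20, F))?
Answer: 5439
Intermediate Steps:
F = -13
Mul(Mul(37, 21), Add(20, F)) = Mul(Mul(37, 21), Add(20, -13)) = Mul(777, 7) = 5439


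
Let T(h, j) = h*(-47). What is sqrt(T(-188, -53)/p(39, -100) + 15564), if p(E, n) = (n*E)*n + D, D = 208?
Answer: sqrt(9257084471089)/24388 ≈ 124.76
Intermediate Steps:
T(h, j) = -47*h
p(E, n) = 208 + E*n**2 (p(E, n) = (n*E)*n + 208 = (E*n)*n + 208 = E*n**2 + 208 = 208 + E*n**2)
sqrt(T(-188, -53)/p(39, -100) + 15564) = sqrt((-47*(-188))/(208 + 39*(-100)**2) + 15564) = sqrt(8836/(208 + 39*10000) + 15564) = sqrt(8836/(208 + 390000) + 15564) = sqrt(8836/390208 + 15564) = sqrt(8836*(1/390208) + 15564) = sqrt(2209/97552 + 15564) = sqrt(1518301537/97552) = sqrt(9257084471089)/24388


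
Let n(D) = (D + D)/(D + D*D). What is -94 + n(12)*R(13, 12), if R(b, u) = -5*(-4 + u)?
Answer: -1302/13 ≈ -100.15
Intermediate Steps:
R(b, u) = 20 - 5*u
n(D) = 2*D/(D + D²) (n(D) = (2*D)/(D + D²) = 2*D/(D + D²))
-94 + n(12)*R(13, 12) = -94 + (2/(1 + 12))*(20 - 5*12) = -94 + (2/13)*(20 - 60) = -94 + (2*(1/13))*(-40) = -94 + (2/13)*(-40) = -94 - 80/13 = -1302/13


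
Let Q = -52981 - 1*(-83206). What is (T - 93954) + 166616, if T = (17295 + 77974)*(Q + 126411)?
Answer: 14922627746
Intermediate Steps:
Q = 30225 (Q = -52981 + 83206 = 30225)
T = 14922555084 (T = (17295 + 77974)*(30225 + 126411) = 95269*156636 = 14922555084)
(T - 93954) + 166616 = (14922555084 - 93954) + 166616 = 14922461130 + 166616 = 14922627746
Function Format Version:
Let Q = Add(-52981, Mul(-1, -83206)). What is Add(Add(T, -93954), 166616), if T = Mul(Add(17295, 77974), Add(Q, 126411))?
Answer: 14922627746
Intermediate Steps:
Q = 30225 (Q = Add(-52981, 83206) = 30225)
T = 14922555084 (T = Mul(Add(17295, 77974), Add(30225, 126411)) = Mul(95269, 156636) = 14922555084)
Add(Add(T, -93954), 166616) = Add(Add(14922555084, -93954), 166616) = Add(14922461130, 166616) = 14922627746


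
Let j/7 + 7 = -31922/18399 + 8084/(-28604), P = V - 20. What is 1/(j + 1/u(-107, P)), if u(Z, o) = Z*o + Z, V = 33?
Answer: -197093731002/12441323280433 ≈ -0.015842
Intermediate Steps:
P = 13 (P = 33 - 20 = 13)
u(Z, o) = Z + Z*o
j = -8305201408/131571249 (j = -49 + 7*(-31922/18399 + 8084/(-28604)) = -49 + 7*(-31922*1/18399 + 8084*(-1/28604)) = -49 + 7*(-31922/18399 - 2021/7151) = -49 + 7*(-265458601/131571249) = -49 - 1858210207/131571249 = -8305201408/131571249 ≈ -63.123)
1/(j + 1/u(-107, P)) = 1/(-8305201408/131571249 + 1/(-107*(1 + 13))) = 1/(-8305201408/131571249 + 1/(-107*14)) = 1/(-8305201408/131571249 + 1/(-1498)) = 1/(-8305201408/131571249 - 1/1498) = 1/(-12441323280433/197093731002) = -197093731002/12441323280433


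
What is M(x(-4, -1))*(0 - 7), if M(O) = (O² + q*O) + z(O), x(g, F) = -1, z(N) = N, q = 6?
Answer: 42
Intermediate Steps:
M(O) = O² + 7*O (M(O) = (O² + 6*O) + O = O² + 7*O)
M(x(-4, -1))*(0 - 7) = (-(7 - 1))*(0 - 7) = -1*6*(-7) = -6*(-7) = 42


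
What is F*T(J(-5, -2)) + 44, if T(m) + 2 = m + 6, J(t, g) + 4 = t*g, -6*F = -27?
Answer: 89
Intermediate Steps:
F = 9/2 (F = -⅙*(-27) = 9/2 ≈ 4.5000)
J(t, g) = -4 + g*t (J(t, g) = -4 + t*g = -4 + g*t)
T(m) = 4 + m (T(m) = -2 + (m + 6) = -2 + (6 + m) = 4 + m)
F*T(J(-5, -2)) + 44 = 9*(4 + (-4 - 2*(-5)))/2 + 44 = 9*(4 + (-4 + 10))/2 + 44 = 9*(4 + 6)/2 + 44 = (9/2)*10 + 44 = 45 + 44 = 89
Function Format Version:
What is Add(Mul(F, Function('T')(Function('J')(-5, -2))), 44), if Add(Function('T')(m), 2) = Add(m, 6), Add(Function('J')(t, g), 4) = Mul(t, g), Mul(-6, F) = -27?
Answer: 89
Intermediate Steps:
F = Rational(9, 2) (F = Mul(Rational(-1, 6), -27) = Rational(9, 2) ≈ 4.5000)
Function('J')(t, g) = Add(-4, Mul(g, t)) (Function('J')(t, g) = Add(-4, Mul(t, g)) = Add(-4, Mul(g, t)))
Function('T')(m) = Add(4, m) (Function('T')(m) = Add(-2, Add(m, 6)) = Add(-2, Add(6, m)) = Add(4, m))
Add(Mul(F, Function('T')(Function('J')(-5, -2))), 44) = Add(Mul(Rational(9, 2), Add(4, Add(-4, Mul(-2, -5)))), 44) = Add(Mul(Rational(9, 2), Add(4, Add(-4, 10))), 44) = Add(Mul(Rational(9, 2), Add(4, 6)), 44) = Add(Mul(Rational(9, 2), 10), 44) = Add(45, 44) = 89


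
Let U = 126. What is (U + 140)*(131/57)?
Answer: 1834/3 ≈ 611.33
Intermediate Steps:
(U + 140)*(131/57) = (126 + 140)*(131/57) = 266*(131*(1/57)) = 266*(131/57) = 1834/3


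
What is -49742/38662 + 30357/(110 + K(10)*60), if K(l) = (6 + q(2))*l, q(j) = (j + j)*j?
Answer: 375178957/164506810 ≈ 2.2806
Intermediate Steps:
q(j) = 2*j² (q(j) = (2*j)*j = 2*j²)
K(l) = 14*l (K(l) = (6 + 2*2²)*l = (6 + 2*4)*l = (6 + 8)*l = 14*l)
-49742/38662 + 30357/(110 + K(10)*60) = -49742/38662 + 30357/(110 + (14*10)*60) = -49742*1/38662 + 30357/(110 + 140*60) = -24871/19331 + 30357/(110 + 8400) = -24871/19331 + 30357/8510 = 375178957/164506810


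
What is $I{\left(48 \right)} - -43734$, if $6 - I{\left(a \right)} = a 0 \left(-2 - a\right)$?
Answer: $43740$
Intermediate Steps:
$I{\left(a \right)} = 6$ ($I{\left(a \right)} = 6 - a 0 \left(-2 - a\right) = 6 - 0 \left(-2 - a\right) = 6 - 0 = 6 + 0 = 6$)
$I{\left(48 \right)} - -43734 = 6 - -43734 = 6 + 43734 = 43740$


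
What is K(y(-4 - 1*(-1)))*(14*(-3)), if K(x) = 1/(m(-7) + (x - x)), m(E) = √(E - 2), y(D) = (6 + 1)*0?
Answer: 14*I ≈ 14.0*I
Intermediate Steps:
y(D) = 0 (y(D) = 7*0 = 0)
m(E) = √(-2 + E)
K(x) = -I/3 (K(x) = 1/(√(-2 - 7) + (x - x)) = 1/(√(-9) + 0) = 1/(3*I + 0) = 1/(3*I) = -I/3)
K(y(-4 - 1*(-1)))*(14*(-3)) = (-I/3)*(14*(-3)) = -I/3*(-42) = 14*I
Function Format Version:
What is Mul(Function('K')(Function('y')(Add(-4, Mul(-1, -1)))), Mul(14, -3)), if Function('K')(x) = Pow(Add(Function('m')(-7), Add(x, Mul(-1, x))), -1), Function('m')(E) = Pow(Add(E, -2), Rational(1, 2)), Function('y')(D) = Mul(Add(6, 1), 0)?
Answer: Mul(14, I) ≈ Mul(14.000, I)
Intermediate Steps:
Function('y')(D) = 0 (Function('y')(D) = Mul(7, 0) = 0)
Function('m')(E) = Pow(Add(-2, E), Rational(1, 2))
Function('K')(x) = Mul(Rational(-1, 3), I) (Function('K')(x) = Pow(Add(Pow(Add(-2, -7), Rational(1, 2)), Add(x, Mul(-1, x))), -1) = Pow(Add(Pow(-9, Rational(1, 2)), 0), -1) = Pow(Add(Mul(3, I), 0), -1) = Pow(Mul(3, I), -1) = Mul(Rational(-1, 3), I))
Mul(Function('K')(Function('y')(Add(-4, Mul(-1, -1)))), Mul(14, -3)) = Mul(Mul(Rational(-1, 3), I), Mul(14, -3)) = Mul(Mul(Rational(-1, 3), I), -42) = Mul(14, I)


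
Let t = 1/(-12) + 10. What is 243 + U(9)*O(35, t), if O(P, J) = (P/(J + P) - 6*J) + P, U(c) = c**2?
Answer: -258471/154 ≈ -1678.4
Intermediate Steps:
t = 119/12 (t = -1/12 + 10 = 119/12 ≈ 9.9167)
O(P, J) = P - 6*J + P/(J + P) (O(P, J) = (P/(J + P) - 6*J) + P = (-6*J + P/(J + P)) + P = P - 6*J + P/(J + P))
243 + U(9)*O(35, t) = 243 + 9**2*((35 + 35**2 - 6*(119/12)**2 - 5*119/12*35)/(119/12 + 35)) = 243 + 81*((35 + 1225 - 6*14161/144 - 20825/12)/(539/12)) = 243 + 81*(12*(35 + 1225 - 14161/24 - 20825/12)/539) = 243 + 81*((12/539)*(-25571/24)) = 243 + 81*(-3653/154) = 243 - 295893/154 = -258471/154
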